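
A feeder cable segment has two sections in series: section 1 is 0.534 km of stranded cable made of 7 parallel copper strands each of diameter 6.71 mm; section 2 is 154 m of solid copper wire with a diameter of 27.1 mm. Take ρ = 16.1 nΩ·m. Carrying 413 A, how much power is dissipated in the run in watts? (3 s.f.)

6660 W

ρ = 16.1 nΩ·m = 1.61×10^-8 Ω·m
Section 1: A_strand = π(3.3550e-03)² = 3.536e-05 m²; R₁ = ρL/(N·A_s) = (1.61×10^-8)(534)/(7×3.536e-05) = 0.03473 Ω
Section 2: A = π(d/2)² = π(1.3550e-02 m)² = 5.768e-04 m²
R₂ = (1.61×10^-8)(154)/(5.768e-04) = 0.004299 Ω
R = R₁ + R₂ = 0.03903 Ω
P = I²R = (413)² × 0.03903 = 6660 W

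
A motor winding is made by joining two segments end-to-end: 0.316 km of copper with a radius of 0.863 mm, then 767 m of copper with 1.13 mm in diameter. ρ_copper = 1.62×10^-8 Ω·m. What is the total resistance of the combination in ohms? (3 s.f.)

14.6 Ω

Segment 1: A = πr² = π(8.6300e-04 m)² = 2.340e-06 m²
R₁ = ρL/A = (1.62×10^-8)(316)/(2.340e-06) = 2.188 Ω
Segment 2: A = π(d/2)² = π(5.6500e-04 m)² = 1.003e-06 m²
R₂ = (1.62×10^-8)(767)/(1.003e-06) = 12.39 Ω
R = R₁ + R₂ = 14.6 Ω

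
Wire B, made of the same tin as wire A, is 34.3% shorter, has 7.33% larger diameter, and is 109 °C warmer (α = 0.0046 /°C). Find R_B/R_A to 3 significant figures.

R ∝ ρL/d² with ρ ∝ (1+αΔT), so R_B/R_A = (1 − 34.3/100) × (1 + 7.33/100)⁻² × (1 + 0.0046×109)
= 0.657 × 0.8681 × 1.501 = 0.856

0.856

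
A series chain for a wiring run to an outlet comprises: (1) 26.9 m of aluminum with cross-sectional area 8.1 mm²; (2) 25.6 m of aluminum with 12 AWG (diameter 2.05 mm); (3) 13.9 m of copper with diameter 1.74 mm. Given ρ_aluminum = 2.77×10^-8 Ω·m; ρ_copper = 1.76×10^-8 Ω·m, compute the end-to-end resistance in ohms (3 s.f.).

Seg 1: A = 8.1 mm² = 8.100e-06 m²
R_1 = (2.77×10^-8)(26.9)/(8.100e-06) = 0.09199 Ω
Seg 2: A = π(2.05/2 mm)² = π(1.0250e-03 m)² = 3.301e-06 m²
R_2 = (2.77×10^-8)(25.6)/(3.301e-06) = 0.2148 Ω
Seg 3: A = π(d/2)² = π(8.7000e-04 m)² = 2.378e-06 m²
R_3 = (1.76×10^-8)(13.9)/(2.378e-06) = 0.1029 Ω
R_total = R_1 + R_2 + R_3 = 0.410 Ω

0.410 Ω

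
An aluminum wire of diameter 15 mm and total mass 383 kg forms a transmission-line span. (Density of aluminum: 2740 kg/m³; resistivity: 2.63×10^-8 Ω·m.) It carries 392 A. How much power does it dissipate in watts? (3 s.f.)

18100 W

A = π(d/2)² = π(7.5000e-03 m)² = 1.7671e-04 m²
L = m/(density·A) = 383/(2740×1.7671e-04) = 791 m
R = ρL/A = (2.63×10^-8)(791)/(1.7671e-04) = 0.1177 Ω
P = I²R = (392)² × 0.1177 = 18100 W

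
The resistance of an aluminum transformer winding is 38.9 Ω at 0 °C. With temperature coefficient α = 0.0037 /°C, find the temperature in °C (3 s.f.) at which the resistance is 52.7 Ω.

95.9 °C

R = R₀(1 + α(T − T₀)) ⇒ T = T₀ + (R/R₀ − 1)/α
T = 0 + (52.7/38.9 − 1)/0.0037 = 0 + (0.3548)/0.0037 = 95.9 °C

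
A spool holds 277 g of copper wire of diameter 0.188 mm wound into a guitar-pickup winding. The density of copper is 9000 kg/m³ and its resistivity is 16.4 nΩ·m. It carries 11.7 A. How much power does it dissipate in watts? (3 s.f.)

89700 W

ρ = 16.4 nΩ·m = 1.64×10^-8 Ω·m
A = π(d/2)² = π(9.4000e-05 m)² = 2.7759e-08 m²
L = m/(density·A) = 0.277/(9000×2.7759e-08) = 1109 m
R = ρL/A = (1.64×10^-8)(1109)/(2.7759e-08) = 655 Ω
P = I²R = (11.7)² × 655 = 89700 W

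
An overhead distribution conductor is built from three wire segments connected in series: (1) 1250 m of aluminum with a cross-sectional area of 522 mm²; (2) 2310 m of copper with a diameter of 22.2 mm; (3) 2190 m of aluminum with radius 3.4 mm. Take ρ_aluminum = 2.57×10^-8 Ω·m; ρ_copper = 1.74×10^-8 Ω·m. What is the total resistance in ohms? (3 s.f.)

1.72 Ω

Seg 1: A = 522 mm² = 5.220e-04 m²
R_1 = (2.57×10^-8)(1250)/(5.220e-04) = 0.06154 Ω
Seg 2: A = π(d/2)² = π(1.1100e-02 m)² = 3.871e-04 m²
R_2 = (1.74×10^-8)(2310)/(3.871e-04) = 0.1038 Ω
Seg 3: A = πr² = π(3.4000e-03 m)² = 3.632e-05 m²
R_3 = (2.57×10^-8)(2190)/(3.632e-05) = 1.55 Ω
R_total = R_1 + R_2 + R_3 = 1.72 Ω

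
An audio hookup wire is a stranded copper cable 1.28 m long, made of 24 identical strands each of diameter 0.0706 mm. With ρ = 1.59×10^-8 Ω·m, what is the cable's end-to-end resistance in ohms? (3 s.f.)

A_strand = π(3.5300e-05 m)² = 3.915e-09 m²
R_strand = ρL/A = (1.59×10^-8)(1.28)/(3.915e-09) = 5.199 Ω
R_total = R_strand/N = 5.199/24 = 0.217 Ω

0.217 Ω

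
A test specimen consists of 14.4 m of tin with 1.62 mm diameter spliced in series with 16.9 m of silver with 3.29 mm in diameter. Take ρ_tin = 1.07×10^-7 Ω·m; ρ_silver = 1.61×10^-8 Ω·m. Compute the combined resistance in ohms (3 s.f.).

Segment 1: A = π(d/2)² = π(8.1000e-04 m)² = 2.061e-06 m²
R₁ = ρL/A = (1.07×10^-7)(14.4)/(2.061e-06) = 0.7475 Ω
Segment 2: A = π(d/2)² = π(1.6450e-03 m)² = 8.501e-06 m²
R₂ = (1.61×10^-8)(16.9)/(8.501e-06) = 0.03201 Ω
R = R₁ + R₂ = 0.780 Ω

0.780 Ω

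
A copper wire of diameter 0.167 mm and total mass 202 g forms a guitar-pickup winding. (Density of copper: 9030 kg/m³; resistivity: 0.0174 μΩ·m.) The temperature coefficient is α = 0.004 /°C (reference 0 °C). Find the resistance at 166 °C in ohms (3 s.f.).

ρ = 0.0174 μΩ·m = 1.74×10^-8 Ω·m
A = π(d/2)² = π(8.3500e-05 m)² = 2.1904e-08 m²
L = m/(density·A) = 0.202/(9030×2.1904e-08) = 1021 m
R = ρL/A = (1.74×10^-8)(1021)/(2.1904e-08) = 811.3 Ω
R(166 °C) = 811.3 × (1 + 0.004×166) = 1350 Ω

1350 Ω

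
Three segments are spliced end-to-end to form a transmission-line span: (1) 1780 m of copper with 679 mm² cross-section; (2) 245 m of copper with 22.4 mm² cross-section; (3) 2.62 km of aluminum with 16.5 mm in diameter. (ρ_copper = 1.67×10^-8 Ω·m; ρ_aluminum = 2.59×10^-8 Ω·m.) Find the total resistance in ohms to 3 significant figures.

Seg 1: A = 679 mm² = 6.790e-04 m²
R_1 = (1.67×10^-8)(1780)/(6.790e-04) = 0.04378 Ω
Seg 2: A = 22.4 mm² = 2.240e-05 m²
R_2 = (1.67×10^-8)(245)/(2.240e-05) = 0.1827 Ω
Seg 3: A = π(d/2)² = π(8.2500e-03 m)² = 2.138e-04 m²
R_3 = (2.59×10^-8)(2620)/(2.138e-04) = 0.3174 Ω
R_total = R_1 + R_2 + R_3 = 0.544 Ω

0.544 Ω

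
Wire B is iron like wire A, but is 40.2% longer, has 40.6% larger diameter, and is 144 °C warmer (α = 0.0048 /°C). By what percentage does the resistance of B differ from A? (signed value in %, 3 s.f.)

R ∝ ρL/d² with ρ ∝ (1+αΔT), so R_B/R_A = (1 + 40.2/100) × (1 + 40.6/100)⁻² × (1 + 0.0048×144)
= 1.402 × 0.5059 × 1.691 = 1.199
(R_B − R_A)/R_A = 1.199 − 1 = 19.9%

19.9%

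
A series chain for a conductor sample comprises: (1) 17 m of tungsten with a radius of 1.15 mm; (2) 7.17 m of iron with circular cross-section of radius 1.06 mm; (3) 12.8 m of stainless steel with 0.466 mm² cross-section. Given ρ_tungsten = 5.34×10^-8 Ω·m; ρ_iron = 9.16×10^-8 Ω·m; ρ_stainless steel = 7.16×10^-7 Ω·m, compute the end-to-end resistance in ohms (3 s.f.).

20.1 Ω

Seg 1: A = πr² = π(1.1500e-03 m)² = 4.155e-06 m²
R_1 = (5.34×10^-8)(17)/(4.155e-06) = 0.2185 Ω
Seg 2: A = πr² = π(1.0600e-03 m)² = 3.530e-06 m²
R_2 = (9.16×10^-8)(7.17)/(3.530e-06) = 0.1861 Ω
Seg 3: A = 0.466 mm² = 4.660e-07 m²
R_3 = (7.16×10^-7)(12.8)/(4.660e-07) = 19.67 Ω
R_total = R_1 + R_2 + R_3 = 20.1 Ω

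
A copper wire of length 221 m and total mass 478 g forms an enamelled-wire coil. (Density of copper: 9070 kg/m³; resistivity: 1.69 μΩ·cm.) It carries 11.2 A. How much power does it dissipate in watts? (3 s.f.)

1960 W

ρ = 1.69 μΩ·cm = 1.69×10^-8 Ω·m
A = m/(density·L) = 0.478/(9070×221) = 2.3847e-07 m²
R = ρL/A = (1.69×10^-8)(221)/(2.3847e-07) = 15.66 Ω
P = I²R = (11.2)² × 15.66 = 1960 W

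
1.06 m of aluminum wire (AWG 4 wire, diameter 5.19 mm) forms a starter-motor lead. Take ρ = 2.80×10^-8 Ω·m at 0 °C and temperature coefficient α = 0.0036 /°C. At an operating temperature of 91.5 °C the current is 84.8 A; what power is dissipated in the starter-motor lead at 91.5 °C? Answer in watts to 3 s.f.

A = π(5.19/2 mm)² = π(2.5950e-03 m)² = 2.116e-05 m²
R₍0₎ = ρL/A = (2.80×10^-8)(1.06)/(2.116e-05) = 0.001403 Ω
R₍91.5₎ = R₍0₎(1 + αΔT) = 0.001403 × (1 + 0.0036×91.5) = 0.001865 Ω
P = I²R = (84.8)² × 0.001865 = 13.4 W

13.4 W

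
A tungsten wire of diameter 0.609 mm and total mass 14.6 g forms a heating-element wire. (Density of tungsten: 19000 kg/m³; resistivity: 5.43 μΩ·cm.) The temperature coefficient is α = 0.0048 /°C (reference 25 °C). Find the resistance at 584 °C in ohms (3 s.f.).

1.81 Ω

ρ = 5.43 μΩ·cm = 5.43×10^-8 Ω·m
A = π(d/2)² = π(3.0450e-04 m)² = 2.9129e-07 m²
L = m/(density·A) = 0.0146/(19000×2.9129e-07) = 2.638 m
R = ρL/A = (5.43×10^-8)(2.638)/(2.9129e-07) = 0.4918 Ω
R(584 °C) = 0.4918 × (1 + 0.0048×559) = 1.81 Ω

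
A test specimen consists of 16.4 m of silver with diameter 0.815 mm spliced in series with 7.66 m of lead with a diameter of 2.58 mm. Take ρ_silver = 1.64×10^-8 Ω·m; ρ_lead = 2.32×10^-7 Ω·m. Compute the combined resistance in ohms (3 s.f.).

Segment 1: A = π(d/2)² = π(4.0750e-04 m)² = 5.217e-07 m²
R₁ = ρL/A = (1.64×10^-8)(16.4)/(5.217e-07) = 0.5156 Ω
Segment 2: A = π(d/2)² = π(1.2900e-03 m)² = 5.228e-06 m²
R₂ = (2.32×10^-7)(7.66)/(5.228e-06) = 0.3399 Ω
R = R₁ + R₂ = 0.855 Ω

0.855 Ω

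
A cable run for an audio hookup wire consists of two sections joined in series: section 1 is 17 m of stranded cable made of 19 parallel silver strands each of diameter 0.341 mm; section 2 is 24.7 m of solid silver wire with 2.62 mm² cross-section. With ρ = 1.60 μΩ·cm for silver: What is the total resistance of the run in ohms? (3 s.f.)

0.308 Ω

ρ = 1.60 μΩ·cm = 1.60×10^-8 Ω·m
Section 1: A_strand = π(1.7050e-04)² = 9.133e-08 m²; R₁ = ρL/(N·A_s) = (1.60×10^-8)(17)/(19×9.133e-08) = 0.1568 Ω
Section 2: A = 2.62 mm² = 2.620e-06 m²
R₂ = (1.60×10^-8)(24.7)/(2.620e-06) = 0.1508 Ω
R = R₁ + R₂ = 0.308 Ω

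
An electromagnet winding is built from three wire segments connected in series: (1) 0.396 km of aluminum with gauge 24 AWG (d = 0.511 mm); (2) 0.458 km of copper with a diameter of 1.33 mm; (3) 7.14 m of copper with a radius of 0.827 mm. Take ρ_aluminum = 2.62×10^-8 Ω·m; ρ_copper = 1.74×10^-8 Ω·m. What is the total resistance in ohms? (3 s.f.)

Seg 1: A = π(0.511/2 mm)² = π(2.5550e-04 m)² = 2.051e-07 m²
R_1 = (2.62×10^-8)(396)/(2.051e-07) = 50.59 Ω
Seg 2: A = π(d/2)² = π(6.6500e-04 m)² = 1.389e-06 m²
R_2 = (1.74×10^-8)(458)/(1.389e-06) = 5.736 Ω
Seg 3: A = πr² = π(8.2700e-04 m)² = 2.149e-06 m²
R_3 = (1.74×10^-8)(7.14)/(2.149e-06) = 0.05782 Ω
R_total = R_1 + R_2 + R_3 = 56.4 Ω

56.4 Ω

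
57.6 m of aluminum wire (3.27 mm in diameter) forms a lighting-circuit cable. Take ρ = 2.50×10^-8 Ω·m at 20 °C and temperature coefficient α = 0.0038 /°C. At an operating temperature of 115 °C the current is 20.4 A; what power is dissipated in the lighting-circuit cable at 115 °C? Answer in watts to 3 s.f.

97.1 W

A = π(d/2)² = π(1.6350e-03 m)² = 8.398e-06 m²
R₍20₎ = ρL/A = (2.50×10^-8)(57.6)/(8.398e-06) = 0.1715 Ω
R₍115₎ = R₍20₎(1 + αΔT) = 0.1715 × (1 + 0.0038×95) = 0.2334 Ω
P = I²R = (20.4)² × 0.2334 = 97.1 W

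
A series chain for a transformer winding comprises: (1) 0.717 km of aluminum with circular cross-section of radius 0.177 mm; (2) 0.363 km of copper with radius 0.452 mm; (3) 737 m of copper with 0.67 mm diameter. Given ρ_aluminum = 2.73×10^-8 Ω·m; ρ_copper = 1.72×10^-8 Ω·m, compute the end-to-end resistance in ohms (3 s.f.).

245 Ω

Seg 1: A = πr² = π(1.7700e-04 m)² = 9.842e-08 m²
R_1 = (2.73×10^-8)(717)/(9.842e-08) = 198.9 Ω
Seg 2: A = πr² = π(4.5200e-04 m)² = 6.418e-07 m²
R_2 = (1.72×10^-8)(363)/(6.418e-07) = 9.728 Ω
Seg 3: A = π(d/2)² = π(3.3500e-04 m)² = 3.526e-07 m²
R_3 = (1.72×10^-8)(737)/(3.526e-07) = 35.95 Ω
R_total = R_1 + R_2 + R_3 = 245 Ω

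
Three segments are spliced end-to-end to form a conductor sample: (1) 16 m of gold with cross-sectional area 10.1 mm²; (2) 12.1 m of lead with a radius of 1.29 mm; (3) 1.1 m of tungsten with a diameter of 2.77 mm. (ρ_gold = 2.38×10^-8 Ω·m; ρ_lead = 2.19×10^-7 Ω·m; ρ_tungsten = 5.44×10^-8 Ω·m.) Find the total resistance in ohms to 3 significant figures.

Seg 1: A = 10.1 mm² = 1.010e-05 m²
R_1 = (2.38×10^-8)(16)/(1.010e-05) = 0.0377 Ω
Seg 2: A = πr² = π(1.2900e-03 m)² = 5.228e-06 m²
R_2 = (2.19×10^-7)(12.1)/(5.228e-06) = 0.5069 Ω
Seg 3: A = π(d/2)² = π(1.3850e-03 m)² = 6.026e-06 m²
R_3 = (5.44×10^-8)(1.1)/(6.026e-06) = 0.00993 Ω
R_total = R_1 + R_2 + R_3 = 0.555 Ω

0.555 Ω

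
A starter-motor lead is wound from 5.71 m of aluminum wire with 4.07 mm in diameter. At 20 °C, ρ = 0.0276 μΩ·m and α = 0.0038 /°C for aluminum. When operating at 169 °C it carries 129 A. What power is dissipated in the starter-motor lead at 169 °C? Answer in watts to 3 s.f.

316 W

ρ = 0.0276 μΩ·m = 2.76×10^-8 Ω·m
A = π(d/2)² = π(2.0350e-03 m)² = 1.301e-05 m²
R₍20₎ = ρL/A = (2.76×10^-8)(5.71)/(1.301e-05) = 0.01211 Ω
R₍169₎ = R₍20₎(1 + αΔT) = 0.01211 × (1 + 0.0038×149) = 0.01897 Ω
P = I²R = (129)² × 0.01897 = 316 W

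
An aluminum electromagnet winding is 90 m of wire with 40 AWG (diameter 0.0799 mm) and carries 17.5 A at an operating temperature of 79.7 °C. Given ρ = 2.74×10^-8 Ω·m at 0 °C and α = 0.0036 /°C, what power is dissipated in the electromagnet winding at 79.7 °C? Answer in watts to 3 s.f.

1.94×10^5 W

A = π(0.0799/2 mm)² = π(3.9950e-05 m)² = 5.014e-09 m²
R₍0₎ = ρL/A = (2.74×10^-8)(90)/(5.014e-09) = 491.8 Ω
R₍79.7₎ = R₍0₎(1 + αΔT) = 491.8 × (1 + 0.0036×79.7) = 632.9 Ω
P = I²R = (17.5)² × 632.9 = 1.94×10^5 W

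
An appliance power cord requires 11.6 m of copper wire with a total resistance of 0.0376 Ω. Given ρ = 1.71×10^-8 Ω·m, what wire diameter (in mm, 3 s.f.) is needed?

A = ρL/R = (1.71×10^-8)(11.6)/(0.0376) = 5.276e-06 m²
d = 2√(A/π) = 2.592e-03 m = 2.59 mm

2.59 mm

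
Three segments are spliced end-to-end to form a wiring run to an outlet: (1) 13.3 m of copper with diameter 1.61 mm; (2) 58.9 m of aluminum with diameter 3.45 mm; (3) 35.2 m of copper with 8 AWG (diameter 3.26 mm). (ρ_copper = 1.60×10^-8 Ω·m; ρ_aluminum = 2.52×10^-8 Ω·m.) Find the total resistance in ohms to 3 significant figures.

Seg 1: A = π(d/2)² = π(8.0500e-04 m)² = 2.036e-06 m²
R_1 = (1.60×10^-8)(13.3)/(2.036e-06) = 0.1045 Ω
Seg 2: A = π(d/2)² = π(1.7250e-03 m)² = 9.348e-06 m²
R_2 = (2.52×10^-8)(58.9)/(9.348e-06) = 0.1588 Ω
Seg 3: A = π(3.26/2 mm)² = π(1.6300e-03 m)² = 8.347e-06 m²
R_3 = (1.60×10^-8)(35.2)/(8.347e-06) = 0.06747 Ω
R_total = R_1 + R_2 + R_3 = 0.331 Ω

0.331 Ω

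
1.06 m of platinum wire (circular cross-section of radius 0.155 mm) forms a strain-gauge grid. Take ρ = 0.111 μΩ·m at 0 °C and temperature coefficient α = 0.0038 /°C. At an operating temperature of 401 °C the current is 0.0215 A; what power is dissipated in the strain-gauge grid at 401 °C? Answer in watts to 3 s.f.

0.00182 W

ρ = 0.111 μΩ·m = 1.11×10^-7 Ω·m
A = πr² = π(1.5500e-04 m)² = 7.548e-08 m²
R₍0₎ = ρL/A = (1.11×10^-7)(1.06)/(7.548e-08) = 1.559 Ω
R₍401₎ = R₍0₎(1 + αΔT) = 1.559 × (1 + 0.0038×401) = 3.934 Ω
P = I²R = (0.0215)² × 3.934 = 0.00182 W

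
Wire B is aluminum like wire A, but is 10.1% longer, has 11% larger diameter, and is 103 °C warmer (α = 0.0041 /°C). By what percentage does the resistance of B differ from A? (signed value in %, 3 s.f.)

R ∝ ρL/d² with ρ ∝ (1+αΔT), so R_B/R_A = (1 + 10.1/100) × (1 + 11/100)⁻² × (1 + 0.0041×103)
= 1.101 × 0.8116 × 1.422 = 1.271
(R_B − R_A)/R_A = 1.271 − 1 = 27.1%

27.1%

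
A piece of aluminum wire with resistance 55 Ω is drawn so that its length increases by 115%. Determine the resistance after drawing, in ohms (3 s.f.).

254 Ω

k = 1 + 115/100 = 2.15; volume constant ⇒ A' = A/k, so R' = k²R.
R' = 4.622 × 55 = 254 Ω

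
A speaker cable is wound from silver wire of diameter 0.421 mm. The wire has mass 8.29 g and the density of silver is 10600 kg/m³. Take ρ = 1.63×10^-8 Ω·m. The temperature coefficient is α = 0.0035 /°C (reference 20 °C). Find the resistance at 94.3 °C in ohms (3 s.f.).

A = π(d/2)² = π(2.1050e-04 m)² = 1.3920e-07 m²
L = m/(density·A) = 0.00829/(10600×1.3920e-07) = 5.618 m
R = ρL/A = (1.63×10^-8)(5.618)/(1.3920e-07) = 0.6579 Ω
R(94.3 °C) = 0.6579 × (1 + 0.0035×74.3) = 0.829 Ω

0.829 Ω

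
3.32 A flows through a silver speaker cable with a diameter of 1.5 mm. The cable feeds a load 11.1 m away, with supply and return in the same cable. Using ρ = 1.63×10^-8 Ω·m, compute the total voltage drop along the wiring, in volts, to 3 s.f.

0.680 V

A = π(d/2)² = π(7.5000e-04 m)² = 1.767e-06 m²
Total conductor length (both ways) L = 2 × 11.1 = 22.2 m
R = ρL/A = (1.63×10^-8)(22.2)/(1.767e-06) = 0.2048 Ω
V = IR = 3.32 × 0.2048 = 0.680 V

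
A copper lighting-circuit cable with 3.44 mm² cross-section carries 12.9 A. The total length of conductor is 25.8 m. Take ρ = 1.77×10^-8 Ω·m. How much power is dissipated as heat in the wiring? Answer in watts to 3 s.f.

A = 3.44 mm² = 3.440e-06 m²
R = ρL/A = (1.77×10^-8)(25.8)/(3.440e-06) = 0.1328 Ω
P = I²R = (12.9)² × 0.1328 = 22.1 W

22.1 W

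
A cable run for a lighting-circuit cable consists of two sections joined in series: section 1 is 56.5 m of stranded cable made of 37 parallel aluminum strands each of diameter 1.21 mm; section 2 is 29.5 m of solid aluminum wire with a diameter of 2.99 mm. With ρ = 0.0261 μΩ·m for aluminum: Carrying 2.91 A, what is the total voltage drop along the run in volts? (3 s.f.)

0.420 V

ρ = 0.0261 μΩ·m = 2.61×10^-8 Ω·m
Section 1: A_strand = π(6.0500e-04)² = 1.150e-06 m²; R₁ = ρL/(N·A_s) = (2.61×10^-8)(56.5)/(37×1.150e-06) = 0.03466 Ω
Section 2: A = π(d/2)² = π(1.4950e-03 m)² = 7.022e-06 m²
R₂ = (2.61×10^-8)(29.5)/(7.022e-06) = 0.1097 Ω
R = R₁ + R₂ = 0.1443 Ω
V = IR = 2.91 × 0.1443 = 0.420 V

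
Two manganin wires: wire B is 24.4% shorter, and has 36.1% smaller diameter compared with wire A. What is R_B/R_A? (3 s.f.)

1.85

R ∝ L/d², so R_B/R_A = (1 − 24.4/100) × (1 − 36.1/100)⁻²
= 0.756 × 2.449 = 1.85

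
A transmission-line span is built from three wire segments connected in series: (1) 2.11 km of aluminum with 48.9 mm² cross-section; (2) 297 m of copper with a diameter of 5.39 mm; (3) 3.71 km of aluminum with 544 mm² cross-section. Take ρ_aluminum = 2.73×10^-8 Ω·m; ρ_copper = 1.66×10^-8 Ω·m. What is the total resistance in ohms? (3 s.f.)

Seg 1: A = 48.9 mm² = 4.890e-05 m²
R_1 = (2.73×10^-8)(2110)/(4.890e-05) = 1.178 Ω
Seg 2: A = π(d/2)² = π(2.6950e-03 m)² = 2.282e-05 m²
R_2 = (1.66×10^-8)(297)/(2.282e-05) = 0.2161 Ω
Seg 3: A = 544 mm² = 5.440e-04 m²
R_3 = (2.73×10^-8)(3710)/(5.440e-04) = 0.1862 Ω
R_total = R_1 + R_2 + R_3 = 1.58 Ω

1.58 Ω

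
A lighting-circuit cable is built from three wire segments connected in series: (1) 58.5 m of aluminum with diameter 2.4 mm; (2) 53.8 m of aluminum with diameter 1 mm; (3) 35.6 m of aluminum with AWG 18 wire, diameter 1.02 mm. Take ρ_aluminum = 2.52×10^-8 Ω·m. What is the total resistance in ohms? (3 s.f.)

Seg 1: A = π(d/2)² = π(1.2000e-03 m)² = 4.524e-06 m²
R_1 = (2.52×10^-8)(58.5)/(4.524e-06) = 0.3259 Ω
Seg 2: A = π(d/2)² = π(5.0000e-04 m)² = 7.854e-07 m²
R_2 = (2.52×10^-8)(53.8)/(7.854e-07) = 1.726 Ω
Seg 3: A = π(1.02/2 mm)² = π(5.1000e-04 m)² = 8.171e-07 m²
R_3 = (2.52×10^-8)(35.6)/(8.171e-07) = 1.098 Ω
R_total = R_1 + R_2 + R_3 = 3.15 Ω

3.15 Ω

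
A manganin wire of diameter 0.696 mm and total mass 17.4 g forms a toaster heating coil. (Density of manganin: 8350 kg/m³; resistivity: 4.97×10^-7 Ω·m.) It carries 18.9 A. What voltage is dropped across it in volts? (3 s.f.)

135 V

A = π(d/2)² = π(3.4800e-04 m)² = 3.8046e-07 m²
L = m/(density·A) = 0.0174/(8350×3.8046e-07) = 5.477 m
R = ρL/A = (4.97×10^-7)(5.477)/(3.8046e-07) = 7.155 Ω
V = IR = 18.9 × 7.155 = 135 V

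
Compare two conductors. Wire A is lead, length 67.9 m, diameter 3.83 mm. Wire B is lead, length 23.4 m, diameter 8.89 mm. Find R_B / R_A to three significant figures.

0.0640

R ∝ ρL/d², so R_B/R_A = (L_B/L_A) × (d_A/d_B)²
= (23.4/67.9) × (3.83/8.89)² = 0.0640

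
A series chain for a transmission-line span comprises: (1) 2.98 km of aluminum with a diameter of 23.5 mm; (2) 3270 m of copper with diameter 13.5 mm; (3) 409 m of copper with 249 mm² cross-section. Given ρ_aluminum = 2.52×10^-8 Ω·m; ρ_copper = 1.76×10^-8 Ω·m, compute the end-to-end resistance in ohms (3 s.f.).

Seg 1: A = π(d/2)² = π(1.1750e-02 m)² = 4.337e-04 m²
R_1 = (2.52×10^-8)(2980)/(4.337e-04) = 0.1731 Ω
Seg 2: A = π(d/2)² = π(6.7500e-03 m)² = 1.431e-04 m²
R_2 = (1.76×10^-8)(3270)/(1.431e-04) = 0.4021 Ω
Seg 3: A = 249 mm² = 2.490e-04 m²
R_3 = (1.76×10^-8)(409)/(2.490e-04) = 0.02891 Ω
R_total = R_1 + R_2 + R_3 = 0.604 Ω

0.604 Ω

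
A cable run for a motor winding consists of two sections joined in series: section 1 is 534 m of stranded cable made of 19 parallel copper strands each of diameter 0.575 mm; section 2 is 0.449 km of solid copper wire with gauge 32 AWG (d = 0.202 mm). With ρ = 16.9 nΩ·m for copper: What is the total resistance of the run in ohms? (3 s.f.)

ρ = 16.9 nΩ·m = 1.69×10^-8 Ω·m
Section 1: A_strand = π(2.8750e-04)² = 2.597e-07 m²; R₁ = ρL/(N·A_s) = (1.69×10^-8)(534)/(19×2.597e-07) = 1.829 Ω
Section 2: A = π(0.202/2 mm)² = π(1.0100e-04 m)² = 3.205e-08 m²
R₂ = (1.69×10^-8)(449)/(3.205e-08) = 236.8 Ω
R = R₁ + R₂ = 239 Ω

239 Ω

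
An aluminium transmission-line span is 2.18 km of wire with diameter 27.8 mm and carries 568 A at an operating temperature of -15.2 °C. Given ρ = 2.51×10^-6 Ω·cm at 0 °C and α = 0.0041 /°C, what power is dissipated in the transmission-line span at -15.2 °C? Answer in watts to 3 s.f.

27300 W

ρ = 2.51×10^-6 Ω·cm = 2.51×10^-8 Ω·m
A = π(d/2)² = π(1.3900e-02 m)² = 6.070e-04 m²
R₍0₎ = ρL/A = (2.51×10^-8)(2180)/(6.070e-04) = 0.09015 Ω
R₍-15.2₎ = R₍0₎(1 + αΔT) = 0.09015 × (1 + 0.0041×-15.2) = 0.08453 Ω
P = I²R = (568)² × 0.08453 = 27300 W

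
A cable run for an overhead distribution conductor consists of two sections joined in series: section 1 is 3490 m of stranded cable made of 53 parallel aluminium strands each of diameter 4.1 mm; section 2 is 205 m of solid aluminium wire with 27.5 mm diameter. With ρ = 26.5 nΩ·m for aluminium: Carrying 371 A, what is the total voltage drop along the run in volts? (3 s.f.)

52.4 V

ρ = 26.5 nΩ·m = 2.65×10^-8 Ω·m
Section 1: A_strand = π(2.0500e-03)² = 1.320e-05 m²; R₁ = ρL/(N·A_s) = (2.65×10^-8)(3490)/(53×1.320e-05) = 0.1322 Ω
Section 2: A = π(d/2)² = π(1.3750e-02 m)² = 5.940e-04 m²
R₂ = (2.65×10^-8)(205)/(5.940e-04) = 0.009146 Ω
R = R₁ + R₂ = 0.1413 Ω
V = IR = 371 × 0.1413 = 52.4 V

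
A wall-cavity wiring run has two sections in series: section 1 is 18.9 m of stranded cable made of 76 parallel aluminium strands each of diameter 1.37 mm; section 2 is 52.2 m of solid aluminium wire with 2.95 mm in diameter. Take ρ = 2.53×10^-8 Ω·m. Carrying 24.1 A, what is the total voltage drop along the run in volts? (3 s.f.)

Section 1: A_strand = π(6.8500e-04)² = 1.474e-06 m²; R₁ = ρL/(N·A_s) = (2.53×10^-8)(18.9)/(76×1.474e-06) = 0.004268 Ω
Section 2: A = π(d/2)² = π(1.4750e-03 m)² = 6.835e-06 m²
R₂ = (2.53×10^-8)(52.2)/(6.835e-06) = 0.1932 Ω
R = R₁ + R₂ = 0.1975 Ω
V = IR = 24.1 × 0.1975 = 4.76 V

4.76 V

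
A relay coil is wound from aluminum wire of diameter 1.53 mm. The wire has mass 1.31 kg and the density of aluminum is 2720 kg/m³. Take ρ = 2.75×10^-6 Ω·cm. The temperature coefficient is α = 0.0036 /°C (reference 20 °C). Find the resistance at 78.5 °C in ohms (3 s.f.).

4.74 Ω

ρ = 2.75×10^-6 Ω·cm = 2.75×10^-8 Ω·m
A = π(d/2)² = π(7.6500e-04 m)² = 1.8385e-06 m²
L = m/(density·A) = 1.31/(2720×1.8385e-06) = 262 m
R = ρL/A = (2.75×10^-8)(262)/(1.8385e-06) = 3.918 Ω
R(78.5 °C) = 3.918 × (1 + 0.0036×58.5) = 4.74 Ω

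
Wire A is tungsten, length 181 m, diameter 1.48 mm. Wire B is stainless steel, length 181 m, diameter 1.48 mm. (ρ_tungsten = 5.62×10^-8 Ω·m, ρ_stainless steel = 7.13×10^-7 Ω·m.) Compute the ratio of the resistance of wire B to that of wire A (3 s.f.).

R ∝ ρL/d², so R_B/R_A = (ρ_B/ρ_A)
= (7.13×10^-7/5.62×10^-8) = 12.7

12.7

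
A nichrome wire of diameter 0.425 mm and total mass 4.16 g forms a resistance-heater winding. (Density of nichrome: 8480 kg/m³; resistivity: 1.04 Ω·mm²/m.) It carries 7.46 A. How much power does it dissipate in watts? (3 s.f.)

ρ = 1.04 Ω·mm²/m = 1.04×10^-6 Ω·m
A = π(d/2)² = π(2.1250e-04 m)² = 1.4186e-07 m²
L = m/(density·A) = 0.00416/(8480×1.4186e-07) = 3.458 m
R = ρL/A = (1.04×10^-6)(3.458)/(1.4186e-07) = 25.35 Ω
P = I²R = (7.46)² × 25.35 = 1410 W

1410 W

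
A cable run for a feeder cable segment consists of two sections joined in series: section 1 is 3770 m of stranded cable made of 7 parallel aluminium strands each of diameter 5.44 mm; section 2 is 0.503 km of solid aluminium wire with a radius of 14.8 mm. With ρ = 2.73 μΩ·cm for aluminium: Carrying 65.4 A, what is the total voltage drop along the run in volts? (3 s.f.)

ρ = 2.73 μΩ·cm = 2.73×10^-8 Ω·m
Section 1: A_strand = π(2.7200e-03)² = 2.324e-05 m²; R₁ = ρL/(N·A_s) = (2.73×10^-8)(3770)/(7×2.324e-05) = 0.6326 Ω
Section 2: A = πr² = π(1.4800e-02 m)² = 6.881e-04 m²
R₂ = (2.73×10^-8)(503)/(6.881e-04) = 0.01996 Ω
R = R₁ + R₂ = 0.6525 Ω
V = IR = 65.4 × 0.6525 = 42.7 V

42.7 V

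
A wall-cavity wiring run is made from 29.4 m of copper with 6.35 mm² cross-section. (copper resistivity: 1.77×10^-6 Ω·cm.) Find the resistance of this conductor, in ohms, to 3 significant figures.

0.0819 Ω

ρ = 1.77×10^-6 Ω·cm = 1.77×10^-8 Ω·m
A = 6.35 mm² = 6.350e-06 m²
R = ρL/A = (1.77×10^-8)(29.4 m)/(6.350e-06 m²) = 0.0819 Ω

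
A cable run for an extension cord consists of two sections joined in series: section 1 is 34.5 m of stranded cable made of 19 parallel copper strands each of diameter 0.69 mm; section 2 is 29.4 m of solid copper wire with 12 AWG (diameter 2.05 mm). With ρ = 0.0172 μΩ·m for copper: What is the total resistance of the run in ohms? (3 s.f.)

0.237 Ω

ρ = 0.0172 μΩ·m = 1.72×10^-8 Ω·m
Section 1: A_strand = π(3.4500e-04)² = 3.739e-07 m²; R₁ = ρL/(N·A_s) = (1.72×10^-8)(34.5)/(19×3.739e-07) = 0.08352 Ω
Section 2: A = π(2.05/2 mm)² = π(1.0250e-03 m)² = 3.301e-06 m²
R₂ = (1.72×10^-8)(29.4)/(3.301e-06) = 0.1532 Ω
R = R₁ + R₂ = 0.237 Ω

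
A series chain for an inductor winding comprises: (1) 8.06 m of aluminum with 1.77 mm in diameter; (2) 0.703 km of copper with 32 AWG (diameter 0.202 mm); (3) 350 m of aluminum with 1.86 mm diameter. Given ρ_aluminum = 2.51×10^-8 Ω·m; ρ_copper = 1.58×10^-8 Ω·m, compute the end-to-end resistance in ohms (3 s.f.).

Seg 1: A = π(d/2)² = π(8.8500e-04 m)² = 2.461e-06 m²
R_1 = (2.51×10^-8)(8.06)/(2.461e-06) = 0.08222 Ω
Seg 2: A = π(0.202/2 mm)² = π(1.0100e-04 m)² = 3.205e-08 m²
R_2 = (1.58×10^-8)(703)/(3.205e-08) = 346.6 Ω
Seg 3: A = π(d/2)² = π(9.3000e-04 m)² = 2.717e-06 m²
R_3 = (2.51×10^-8)(350)/(2.717e-06) = 3.233 Ω
R_total = R_1 + R_2 + R_3 = 350 Ω

350 Ω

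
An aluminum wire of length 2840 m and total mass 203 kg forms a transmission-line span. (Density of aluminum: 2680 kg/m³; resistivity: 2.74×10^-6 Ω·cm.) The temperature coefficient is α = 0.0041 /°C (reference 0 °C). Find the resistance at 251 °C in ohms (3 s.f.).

ρ = 2.74×10^-6 Ω·cm = 2.74×10^-8 Ω·m
A = m/(density·L) = 203/(2680×2840) = 2.6671e-05 m²
R = ρL/A = (2.74×10^-8)(2840)/(2.6671e-05) = 2.918 Ω
R(251 °C) = 2.918 × (1 + 0.0041×251) = 5.92 Ω

5.92 Ω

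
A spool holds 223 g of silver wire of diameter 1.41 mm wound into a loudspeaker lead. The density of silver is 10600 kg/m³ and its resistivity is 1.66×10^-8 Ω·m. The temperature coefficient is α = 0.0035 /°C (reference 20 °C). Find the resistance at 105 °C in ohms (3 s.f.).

0.186 Ω

A = π(d/2)² = π(7.0500e-04 m)² = 1.5615e-06 m²
L = m/(density·A) = 0.223/(10600×1.5615e-06) = 13.47 m
R = ρL/A = (1.66×10^-8)(13.47)/(1.5615e-06) = 0.1432 Ω
R(105 °C) = 0.1432 × (1 + 0.0035×85) = 0.186 Ω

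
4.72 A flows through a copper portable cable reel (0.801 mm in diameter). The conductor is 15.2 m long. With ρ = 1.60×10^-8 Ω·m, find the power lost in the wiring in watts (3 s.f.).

A = π(d/2)² = π(4.0050e-04 m)² = 5.039e-07 m²
R = ρL/A = (1.60×10^-8)(15.2)/(5.039e-07) = 0.4826 Ω
P = I²R = (4.72)² × 0.4826 = 10.8 W

10.8 W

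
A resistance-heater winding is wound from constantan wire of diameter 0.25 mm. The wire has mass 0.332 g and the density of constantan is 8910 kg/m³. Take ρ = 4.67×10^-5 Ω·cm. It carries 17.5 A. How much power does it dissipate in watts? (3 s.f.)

2210 W

ρ = 4.67×10^-5 Ω·cm = 4.67×10^-7 Ω·m
A = π(d/2)² = π(1.2500e-04 m)² = 4.9087e-08 m²
L = m/(density·A) = 3.320×10^-4/(8910×4.9087e-08) = 0.7591 m
R = ρL/A = (4.67×10^-7)(0.7591)/(4.9087e-08) = 7.222 Ω
P = I²R = (17.5)² × 7.222 = 2210 W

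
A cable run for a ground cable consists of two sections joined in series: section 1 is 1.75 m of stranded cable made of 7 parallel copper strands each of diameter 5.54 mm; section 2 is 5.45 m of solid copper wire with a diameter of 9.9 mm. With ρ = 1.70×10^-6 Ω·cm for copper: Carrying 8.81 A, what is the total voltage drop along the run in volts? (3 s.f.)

ρ = 1.70×10^-6 Ω·cm = 1.70×10^-8 Ω·m
Section 1: A_strand = π(2.7700e-03)² = 2.411e-05 m²; R₁ = ρL/(N·A_s) = (1.70×10^-8)(1.75)/(7×2.411e-05) = 1.763×10^-4 Ω
Section 2: A = π(d/2)² = π(4.9500e-03 m)² = 7.698e-05 m²
R₂ = (1.70×10^-8)(5.45)/(7.698e-05) = 0.001204 Ω
R = R₁ + R₂ = 0.00138 Ω
V = IR = 8.81 × 0.00138 = 0.0122 V

0.0122 V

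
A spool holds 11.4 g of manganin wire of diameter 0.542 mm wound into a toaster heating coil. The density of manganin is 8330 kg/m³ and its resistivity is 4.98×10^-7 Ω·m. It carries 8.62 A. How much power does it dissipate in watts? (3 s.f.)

951 W

A = π(d/2)² = π(2.7100e-04 m)² = 2.3072e-07 m²
L = m/(density·A) = 0.0114/(8330×2.3072e-07) = 5.932 m
R = ρL/A = (4.98×10^-7)(5.932)/(2.3072e-07) = 12.8 Ω
P = I²R = (8.62)² × 12.8 = 951 W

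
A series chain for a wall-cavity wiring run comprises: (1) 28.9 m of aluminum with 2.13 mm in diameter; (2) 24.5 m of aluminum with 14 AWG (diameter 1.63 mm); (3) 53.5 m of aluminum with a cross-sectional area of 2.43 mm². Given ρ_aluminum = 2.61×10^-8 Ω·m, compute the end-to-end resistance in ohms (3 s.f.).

1.09 Ω

Seg 1: A = π(d/2)² = π(1.0650e-03 m)² = 3.563e-06 m²
R_1 = (2.61×10^-8)(28.9)/(3.563e-06) = 0.2117 Ω
Seg 2: A = π(1.63/2 mm)² = π(8.1500e-04 m)² = 2.087e-06 m²
R_2 = (2.61×10^-8)(24.5)/(2.087e-06) = 0.3064 Ω
Seg 3: A = 2.43 mm² = 2.430e-06 m²
R_3 = (2.61×10^-8)(53.5)/(2.430e-06) = 0.5746 Ω
R_total = R_1 + R_2 + R_3 = 1.09 Ω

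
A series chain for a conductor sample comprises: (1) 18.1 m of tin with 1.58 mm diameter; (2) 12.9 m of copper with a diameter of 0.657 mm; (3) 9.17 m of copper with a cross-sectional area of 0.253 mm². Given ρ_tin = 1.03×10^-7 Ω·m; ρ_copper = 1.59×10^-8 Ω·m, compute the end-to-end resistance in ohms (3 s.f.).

2.13 Ω

Seg 1: A = π(d/2)² = π(7.9000e-04 m)² = 1.961e-06 m²
R_1 = (1.03×10^-7)(18.1)/(1.961e-06) = 0.9508 Ω
Seg 2: A = π(d/2)² = π(3.2850e-04 m)² = 3.390e-07 m²
R_2 = (1.59×10^-8)(12.9)/(3.390e-07) = 0.605 Ω
Seg 3: A = 0.253 mm² = 2.530e-07 m²
R_3 = (1.59×10^-8)(9.17)/(2.530e-07) = 0.5763 Ω
R_total = R_1 + R_2 + R_3 = 2.13 Ω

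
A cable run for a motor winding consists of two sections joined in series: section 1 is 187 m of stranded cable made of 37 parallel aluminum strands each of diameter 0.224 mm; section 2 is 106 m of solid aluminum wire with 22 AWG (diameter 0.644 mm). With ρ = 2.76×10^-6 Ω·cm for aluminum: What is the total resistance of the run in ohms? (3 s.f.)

12.5 Ω

ρ = 2.76×10^-6 Ω·cm = 2.76×10^-8 Ω·m
Section 1: A_strand = π(1.1200e-04)² = 3.941e-08 m²; R₁ = ρL/(N·A_s) = (2.76×10^-8)(187)/(37×3.941e-08) = 3.54 Ω
Section 2: A = π(0.644/2 mm)² = π(3.2200e-04 m)² = 3.257e-07 m²
R₂ = (2.76×10^-8)(106)/(3.257e-07) = 8.982 Ω
R = R₁ + R₂ = 12.5 Ω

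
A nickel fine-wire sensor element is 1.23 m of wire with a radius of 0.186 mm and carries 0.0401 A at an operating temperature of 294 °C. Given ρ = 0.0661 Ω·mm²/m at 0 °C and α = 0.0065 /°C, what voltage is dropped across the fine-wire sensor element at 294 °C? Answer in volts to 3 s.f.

ρ = 0.0661 Ω·mm²/m = 6.61×10^-8 Ω·m
A = πr² = π(1.8600e-04 m)² = 1.087e-07 m²
R₍0₎ = ρL/A = (6.61×10^-8)(1.23)/(1.087e-07) = 0.7481 Ω
R₍294₎ = R₍0₎(1 + αΔT) = 0.7481 × (1 + 0.0065×294) = 2.178 Ω
V = IR = 0.0401 × 2.178 = 0.0873 V

0.0873 V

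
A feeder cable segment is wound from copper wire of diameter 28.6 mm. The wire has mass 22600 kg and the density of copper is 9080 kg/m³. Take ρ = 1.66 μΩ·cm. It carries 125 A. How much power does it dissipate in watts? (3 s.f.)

ρ = 1.66 μΩ·cm = 1.66×10^-8 Ω·m
A = π(d/2)² = π(1.4300e-02 m)² = 6.4242e-04 m²
L = m/(density·A) = 22600/(9080×6.4242e-04) = 3874 m
R = ρL/A = (1.66×10^-8)(3874)/(6.4242e-04) = 0.1001 Ω
P = I²R = (125)² × 0.1001 = 1560 W

1560 W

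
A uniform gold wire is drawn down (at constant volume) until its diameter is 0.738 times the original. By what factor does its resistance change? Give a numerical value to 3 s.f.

3.37

Volume constant ⇒ L' = L/r² with r = 0.738. R' = ρL'/A' = ρ(L/r²)/(πr²d₀²/4) = R/r⁴.
Factor = 3.37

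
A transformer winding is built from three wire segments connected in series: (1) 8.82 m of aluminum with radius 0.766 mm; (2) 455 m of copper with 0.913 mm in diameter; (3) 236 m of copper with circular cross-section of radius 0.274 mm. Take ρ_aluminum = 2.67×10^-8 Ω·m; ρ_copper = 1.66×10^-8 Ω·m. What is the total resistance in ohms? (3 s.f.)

28.3 Ω

Seg 1: A = πr² = π(7.6600e-04 m)² = 1.843e-06 m²
R_1 = (2.67×10^-8)(8.82)/(1.843e-06) = 0.1278 Ω
Seg 2: A = π(d/2)² = π(4.5650e-04 m)² = 6.547e-07 m²
R_2 = (1.66×10^-8)(455)/(6.547e-07) = 11.54 Ω
Seg 3: A = πr² = π(2.7400e-04 m)² = 2.359e-07 m²
R_3 = (1.66×10^-8)(236)/(2.359e-07) = 16.61 Ω
R_total = R_1 + R_2 + R_3 = 28.3 Ω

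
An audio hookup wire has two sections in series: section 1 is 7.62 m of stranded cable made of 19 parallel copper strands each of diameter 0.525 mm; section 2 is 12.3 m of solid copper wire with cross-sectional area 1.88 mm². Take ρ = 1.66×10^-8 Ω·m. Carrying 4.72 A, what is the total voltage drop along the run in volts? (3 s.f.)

0.658 V

Section 1: A_strand = π(2.6250e-04)² = 2.165e-07 m²; R₁ = ρL/(N·A_s) = (1.66×10^-8)(7.62)/(19×2.165e-07) = 0.03075 Ω
Section 2: A = 1.88 mm² = 1.880e-06 m²
R₂ = (1.66×10^-8)(12.3)/(1.880e-06) = 0.1086 Ω
R = R₁ + R₂ = 0.1394 Ω
V = IR = 4.72 × 0.1394 = 0.658 V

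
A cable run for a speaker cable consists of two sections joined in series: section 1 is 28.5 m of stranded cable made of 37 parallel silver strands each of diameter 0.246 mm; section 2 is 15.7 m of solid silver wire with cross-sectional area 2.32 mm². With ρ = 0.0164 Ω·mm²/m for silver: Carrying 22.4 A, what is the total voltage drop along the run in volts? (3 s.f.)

8.44 V

ρ = 0.0164 Ω·mm²/m = 1.64×10^-8 Ω·m
Section 1: A_strand = π(1.2300e-04)² = 4.753e-08 m²; R₁ = ρL/(N·A_s) = (1.64×10^-8)(28.5)/(37×4.753e-08) = 0.2658 Ω
Section 2: A = 2.32 mm² = 2.320e-06 m²
R₂ = (1.64×10^-8)(15.7)/(2.320e-06) = 0.111 Ω
R = R₁ + R₂ = 0.3768 Ω
V = IR = 22.4 × 0.3768 = 8.44 V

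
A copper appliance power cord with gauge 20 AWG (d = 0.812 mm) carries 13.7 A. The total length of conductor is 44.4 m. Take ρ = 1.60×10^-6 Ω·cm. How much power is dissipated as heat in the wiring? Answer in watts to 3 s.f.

ρ = 1.60×10^-6 Ω·cm = 1.60×10^-8 Ω·m
A = π(0.812/2 mm)² = π(4.0600e-04 m)² = 5.178e-07 m²
R = ρL/A = (1.60×10^-8)(44.4)/(5.178e-07) = 1.372 Ω
P = I²R = (13.7)² × 1.372 = 257 W

257 W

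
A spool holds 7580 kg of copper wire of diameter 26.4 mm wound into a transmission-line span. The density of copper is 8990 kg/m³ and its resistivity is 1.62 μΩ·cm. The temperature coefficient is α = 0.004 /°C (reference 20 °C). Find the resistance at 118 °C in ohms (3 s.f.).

0.0635 Ω

ρ = 1.62 μΩ·cm = 1.62×10^-8 Ω·m
A = π(d/2)² = π(1.3200e-02 m)² = 5.4739e-04 m²
L = m/(density·A) = 7580/(8990×5.4739e-04) = 1540 m
R = ρL/A = (1.62×10^-8)(1540)/(5.4739e-04) = 0.04559 Ω
R(118 °C) = 0.04559 × (1 + 0.004×98) = 0.0635 Ω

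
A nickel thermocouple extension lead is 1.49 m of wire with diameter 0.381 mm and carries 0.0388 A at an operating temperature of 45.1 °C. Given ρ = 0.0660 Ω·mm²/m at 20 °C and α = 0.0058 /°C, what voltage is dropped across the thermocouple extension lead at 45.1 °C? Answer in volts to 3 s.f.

0.0383 V

ρ = 0.0660 Ω·mm²/m = 6.60×10^-8 Ω·m
A = π(d/2)² = π(1.9050e-04 m)² = 1.140e-07 m²
R₍20₎ = ρL/A = (6.60×10^-8)(1.49)/(1.140e-07) = 0.8626 Ω
R₍45.1₎ = R₍20₎(1 + αΔT) = 0.8626 × (1 + 0.0058×25.1) = 0.9881 Ω
V = IR = 0.0388 × 0.9881 = 0.0383 V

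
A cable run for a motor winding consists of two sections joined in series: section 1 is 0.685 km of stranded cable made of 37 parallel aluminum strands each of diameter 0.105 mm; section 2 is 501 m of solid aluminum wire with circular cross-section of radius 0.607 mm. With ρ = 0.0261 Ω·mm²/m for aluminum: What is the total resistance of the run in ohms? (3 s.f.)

ρ = 0.0261 Ω·mm²/m = 2.61×10^-8 Ω·m
Section 1: A_strand = π(5.2500e-05)² = 8.659e-09 m²; R₁ = ρL/(N·A_s) = (2.61×10^-8)(685)/(37×8.659e-09) = 55.8 Ω
Section 2: A = πr² = π(6.0700e-04 m)² = 1.158e-06 m²
R₂ = (2.61×10^-8)(501)/(1.158e-06) = 11.3 Ω
R = R₁ + R₂ = 67.1 Ω

67.1 Ω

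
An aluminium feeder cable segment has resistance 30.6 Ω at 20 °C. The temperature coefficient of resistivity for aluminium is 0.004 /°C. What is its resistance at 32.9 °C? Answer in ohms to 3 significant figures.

ΔT = 32.9 − 20 = 12.9 °C
R = R₀(1 + αΔT) = 30.6 × (1 + 0.004×12.9) = 30.6 × 1.052 = 32.2 Ω

32.2 Ω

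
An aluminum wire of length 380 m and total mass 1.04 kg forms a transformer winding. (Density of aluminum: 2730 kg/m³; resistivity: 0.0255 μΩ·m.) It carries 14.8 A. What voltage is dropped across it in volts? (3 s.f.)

ρ = 0.0255 μΩ·m = 2.55×10^-8 Ω·m
A = m/(density·L) = 1.04/(2730×380) = 1.0025e-06 m²
R = ρL/A = (2.55×10^-8)(380)/(1.0025e-06) = 9.666 Ω
V = IR = 14.8 × 9.666 = 143 V

143 V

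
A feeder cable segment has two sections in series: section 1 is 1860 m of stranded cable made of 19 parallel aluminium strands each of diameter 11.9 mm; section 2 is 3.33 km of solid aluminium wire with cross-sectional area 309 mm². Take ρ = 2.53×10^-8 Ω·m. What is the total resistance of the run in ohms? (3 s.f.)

0.295 Ω

Section 1: A_strand = π(5.9500e-03)² = 1.112e-04 m²; R₁ = ρL/(N·A_s) = (2.53×10^-8)(1860)/(19×1.112e-04) = 0.02227 Ω
Section 2: A = 309 mm² = 3.090e-04 m²
R₂ = (2.53×10^-8)(3330)/(3.090e-04) = 0.2727 Ω
R = R₁ + R₂ = 0.295 Ω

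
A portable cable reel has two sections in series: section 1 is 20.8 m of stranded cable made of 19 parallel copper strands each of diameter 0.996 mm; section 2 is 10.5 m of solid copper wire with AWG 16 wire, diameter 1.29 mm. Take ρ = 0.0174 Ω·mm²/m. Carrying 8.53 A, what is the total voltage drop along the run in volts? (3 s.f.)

1.40 V

ρ = 0.0174 Ω·mm²/m = 1.74×10^-8 Ω·m
Section 1: A_strand = π(4.9800e-04)² = 7.791e-07 m²; R₁ = ρL/(N·A_s) = (1.74×10^-8)(20.8)/(19×7.791e-07) = 0.02445 Ω
Section 2: A = π(1.29/2 mm)² = π(6.4500e-04 m)² = 1.307e-06 m²
R₂ = (1.74×10^-8)(10.5)/(1.307e-06) = 0.1398 Ω
R = R₁ + R₂ = 0.1642 Ω
V = IR = 8.53 × 0.1642 = 1.40 V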